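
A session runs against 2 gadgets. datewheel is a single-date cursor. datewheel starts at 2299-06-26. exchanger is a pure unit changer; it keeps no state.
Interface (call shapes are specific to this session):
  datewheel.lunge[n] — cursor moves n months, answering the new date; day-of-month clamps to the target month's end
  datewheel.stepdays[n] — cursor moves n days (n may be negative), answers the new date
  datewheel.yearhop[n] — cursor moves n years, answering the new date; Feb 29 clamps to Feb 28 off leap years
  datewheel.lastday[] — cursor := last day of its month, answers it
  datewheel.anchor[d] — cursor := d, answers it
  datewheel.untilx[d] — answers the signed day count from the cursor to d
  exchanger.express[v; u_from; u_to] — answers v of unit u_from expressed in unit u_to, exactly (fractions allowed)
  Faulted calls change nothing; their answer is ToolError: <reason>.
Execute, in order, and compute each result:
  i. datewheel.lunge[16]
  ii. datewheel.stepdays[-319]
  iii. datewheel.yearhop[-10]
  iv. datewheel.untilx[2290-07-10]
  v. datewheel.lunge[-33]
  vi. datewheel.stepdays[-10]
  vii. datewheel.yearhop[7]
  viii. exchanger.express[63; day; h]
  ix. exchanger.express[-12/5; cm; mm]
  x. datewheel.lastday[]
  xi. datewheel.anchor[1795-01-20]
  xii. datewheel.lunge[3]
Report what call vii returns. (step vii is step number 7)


I use datewheel.lunge using n→16, yielding 2300-10-26.
I run datewheel.stepdays using n→-319, and see 2299-12-11.
I try datewheel.yearhop using n→-10, which returns 2289-12-11.
I try datewheel.untilx using d→2290-07-10, → 211.
I run datewheel.lunge using n→-33, and see 2287-03-11.
I use datewheel.stepdays using n→-10: 2287-03-01.
I invoke datewheel.yearhop using n→7, yielding 2294-03-01.
Calling exchanger.express using v→63, u_from→day, u_to→h, which returns 1512.
I run exchanger.express using v→-12/5, u_from→cm, u_to→mm, which returns -24.
Using datewheel.lastday(), giving 2294-03-31.
Calling datewheel.anchor using d→1795-01-20, — result: 1795-01-20.
I try datewheel.lunge using n→3: 1795-04-20.

Answer: 2294-03-01


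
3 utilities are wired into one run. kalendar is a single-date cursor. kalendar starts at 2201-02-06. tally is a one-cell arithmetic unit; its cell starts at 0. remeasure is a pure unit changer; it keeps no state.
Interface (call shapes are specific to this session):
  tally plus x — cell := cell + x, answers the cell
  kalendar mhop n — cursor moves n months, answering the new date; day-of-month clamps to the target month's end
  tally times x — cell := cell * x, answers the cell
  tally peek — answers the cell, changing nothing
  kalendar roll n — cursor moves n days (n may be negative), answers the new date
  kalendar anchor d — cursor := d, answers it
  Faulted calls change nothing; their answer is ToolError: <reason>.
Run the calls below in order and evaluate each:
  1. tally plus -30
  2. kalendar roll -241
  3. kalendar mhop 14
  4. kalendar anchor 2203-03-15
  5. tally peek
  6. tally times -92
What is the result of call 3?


~$ tally plus x='-30'
[out] -30
~$ kalendar roll n='-241'
[out] 2200-06-10
~$ kalendar mhop n='14'
[out] 2201-08-10
~$ kalendar anchor d='2203-03-15'
[out] 2203-03-15
~$ tally peek
[out] -30
~$ tally times x='-92'
[out] 2760

Answer: 2201-08-10


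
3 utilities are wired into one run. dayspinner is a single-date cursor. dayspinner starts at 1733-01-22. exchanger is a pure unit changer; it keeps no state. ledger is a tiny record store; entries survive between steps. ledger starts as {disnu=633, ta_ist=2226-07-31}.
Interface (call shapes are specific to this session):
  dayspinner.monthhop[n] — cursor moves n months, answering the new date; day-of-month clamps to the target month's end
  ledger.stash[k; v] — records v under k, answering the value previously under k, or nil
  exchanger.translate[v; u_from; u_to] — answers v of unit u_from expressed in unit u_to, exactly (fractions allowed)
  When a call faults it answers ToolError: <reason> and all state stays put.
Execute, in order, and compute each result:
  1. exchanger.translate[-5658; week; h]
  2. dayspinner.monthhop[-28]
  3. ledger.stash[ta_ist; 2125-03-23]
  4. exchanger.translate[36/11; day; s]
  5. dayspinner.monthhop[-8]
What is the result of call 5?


[in] exchanger.translate v=-5658 u_from=week u_to=h
  -950544
[in] dayspinner.monthhop n=-28
  1730-09-22
[in] ledger.stash k=ta_ist v=2125-03-23
  2226-07-31
[in] exchanger.translate v=36/11 u_from=day u_to=s
  3110400/11
[in] dayspinner.monthhop n=-8
  1730-01-22

Answer: 1730-01-22


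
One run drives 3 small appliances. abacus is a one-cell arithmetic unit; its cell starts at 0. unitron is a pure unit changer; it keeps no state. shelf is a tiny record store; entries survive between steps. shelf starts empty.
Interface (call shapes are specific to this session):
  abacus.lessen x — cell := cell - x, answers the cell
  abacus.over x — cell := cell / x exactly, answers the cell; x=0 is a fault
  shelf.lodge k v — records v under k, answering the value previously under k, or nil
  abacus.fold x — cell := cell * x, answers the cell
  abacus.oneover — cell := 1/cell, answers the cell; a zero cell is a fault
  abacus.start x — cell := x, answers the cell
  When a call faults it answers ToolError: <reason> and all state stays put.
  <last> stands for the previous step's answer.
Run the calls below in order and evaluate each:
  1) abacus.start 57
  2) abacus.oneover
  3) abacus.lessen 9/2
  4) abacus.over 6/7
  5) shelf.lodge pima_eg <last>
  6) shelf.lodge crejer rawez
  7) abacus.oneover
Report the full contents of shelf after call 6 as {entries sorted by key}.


$ abacus.start x: 57
= 57
$ abacus.oneover
= 1/57
$ abacus.lessen x: 9/2
= -511/114
$ abacus.over x: 6/7
= -3577/684
$ shelf.lodge k: pima_eg v: <last>
= nil
$ shelf.lodge k: crejer v: rawez
= nil
$ abacus.oneover
= -684/3577

Answer: {crejer=rawez, pima_eg=-3577/684}


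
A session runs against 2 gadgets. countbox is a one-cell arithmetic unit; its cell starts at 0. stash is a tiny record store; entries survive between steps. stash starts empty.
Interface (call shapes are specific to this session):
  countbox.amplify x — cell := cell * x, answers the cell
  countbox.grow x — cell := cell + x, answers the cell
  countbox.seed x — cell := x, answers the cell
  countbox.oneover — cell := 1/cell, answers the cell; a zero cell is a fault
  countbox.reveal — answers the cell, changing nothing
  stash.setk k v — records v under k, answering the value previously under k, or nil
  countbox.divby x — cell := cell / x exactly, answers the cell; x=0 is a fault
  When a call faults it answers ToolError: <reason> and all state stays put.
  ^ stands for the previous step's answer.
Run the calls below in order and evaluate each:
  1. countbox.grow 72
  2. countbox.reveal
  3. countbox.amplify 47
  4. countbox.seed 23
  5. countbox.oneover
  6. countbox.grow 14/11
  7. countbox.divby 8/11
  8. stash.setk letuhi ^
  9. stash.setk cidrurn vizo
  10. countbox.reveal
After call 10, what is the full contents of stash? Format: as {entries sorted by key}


==> countbox.grow(x='72')
<== 72
==> countbox.reveal()
<== 72
==> countbox.amplify(x='47')
<== 3384
==> countbox.seed(x='23')
<== 23
==> countbox.oneover()
<== 1/23
==> countbox.grow(x='14/11')
<== 333/253
==> countbox.divby(x='8/11')
<== 333/184
==> stash.setk(k='letuhi', v='^')
<== nil
==> stash.setk(k='cidrurn', v='vizo')
<== nil
==> countbox.reveal()
<== 333/184

Answer: {cidrurn=vizo, letuhi=333/184}


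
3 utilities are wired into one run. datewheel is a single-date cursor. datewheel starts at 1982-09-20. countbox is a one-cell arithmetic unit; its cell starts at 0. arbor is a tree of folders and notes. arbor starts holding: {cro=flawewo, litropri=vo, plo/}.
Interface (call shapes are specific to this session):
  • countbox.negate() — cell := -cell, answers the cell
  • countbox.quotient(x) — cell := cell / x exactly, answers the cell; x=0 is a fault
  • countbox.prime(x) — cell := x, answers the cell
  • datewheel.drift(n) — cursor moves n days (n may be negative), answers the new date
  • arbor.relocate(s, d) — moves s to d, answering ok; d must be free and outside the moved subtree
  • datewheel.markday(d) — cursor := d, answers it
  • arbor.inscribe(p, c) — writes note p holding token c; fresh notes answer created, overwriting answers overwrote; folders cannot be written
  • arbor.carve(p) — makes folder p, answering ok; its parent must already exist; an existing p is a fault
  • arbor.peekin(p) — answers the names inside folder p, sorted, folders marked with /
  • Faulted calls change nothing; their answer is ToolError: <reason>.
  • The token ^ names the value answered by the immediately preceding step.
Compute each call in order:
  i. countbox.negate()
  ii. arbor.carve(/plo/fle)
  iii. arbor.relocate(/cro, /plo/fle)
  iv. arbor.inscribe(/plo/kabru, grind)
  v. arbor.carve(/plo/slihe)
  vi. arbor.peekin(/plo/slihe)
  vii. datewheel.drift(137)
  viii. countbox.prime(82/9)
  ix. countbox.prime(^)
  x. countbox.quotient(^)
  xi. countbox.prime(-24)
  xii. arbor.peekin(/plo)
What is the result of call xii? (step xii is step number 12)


! 1. countbox.negate() ~> 0
! 2. arbor.carve(p=/plo/fle) ~> ok
! 3. arbor.relocate(s=/cro, d=/plo/fle) ~> ToolError: exists
! 4. arbor.inscribe(p=/plo/kabru, c=grind) ~> created
! 5. arbor.carve(p=/plo/slihe) ~> ok
! 6. arbor.peekin(p=/plo/slihe) ~> []
! 7. datewheel.drift(n=137) ~> 1983-02-04
! 8. countbox.prime(x=82/9) ~> 82/9
! 9. countbox.prime(x=^) ~> 82/9
! 10. countbox.quotient(x=^) ~> 1
! 11. countbox.prime(x=-24) ~> -24
! 12. arbor.peekin(p=/plo) ~> [fle/, kabru, slihe/]

Answer: [fle/, kabru, slihe/]


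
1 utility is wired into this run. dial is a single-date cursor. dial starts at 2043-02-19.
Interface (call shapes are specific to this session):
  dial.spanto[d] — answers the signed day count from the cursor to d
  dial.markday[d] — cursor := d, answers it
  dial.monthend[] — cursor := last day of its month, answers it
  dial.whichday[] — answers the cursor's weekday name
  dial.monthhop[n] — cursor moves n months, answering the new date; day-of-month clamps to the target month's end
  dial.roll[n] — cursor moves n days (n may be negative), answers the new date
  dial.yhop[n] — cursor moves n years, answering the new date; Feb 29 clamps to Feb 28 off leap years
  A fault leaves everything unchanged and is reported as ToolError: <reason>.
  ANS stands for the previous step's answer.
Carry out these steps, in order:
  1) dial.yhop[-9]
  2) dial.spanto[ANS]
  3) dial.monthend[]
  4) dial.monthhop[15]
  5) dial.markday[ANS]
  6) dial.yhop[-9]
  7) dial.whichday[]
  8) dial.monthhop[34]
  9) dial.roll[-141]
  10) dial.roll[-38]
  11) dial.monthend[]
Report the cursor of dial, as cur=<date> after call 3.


Answer: cur=2034-02-28

Derivation:
I try dial.yhop passing n=-9, yielding 2034-02-19.
Next I call dial.spanto passing d=ANS, and get 0.
Now I run dial.monthend, and see 2034-02-28.
Using dial.monthhop passing n=15, giving 2035-05-28.
I use dial.markday passing d=ANS, and see 2035-05-28.
I try dial.yhop passing n=-9, — result: 2026-05-28.
I try dial.whichday(): Thursday.
I run dial.monthhop passing n=34, giving 2029-03-28.
Now I run dial.roll passing n=-141, giving 2028-11-07.
Using dial.roll passing n=-38, → 2028-09-30.
Invoking dial.monthend, and see 2028-09-30.


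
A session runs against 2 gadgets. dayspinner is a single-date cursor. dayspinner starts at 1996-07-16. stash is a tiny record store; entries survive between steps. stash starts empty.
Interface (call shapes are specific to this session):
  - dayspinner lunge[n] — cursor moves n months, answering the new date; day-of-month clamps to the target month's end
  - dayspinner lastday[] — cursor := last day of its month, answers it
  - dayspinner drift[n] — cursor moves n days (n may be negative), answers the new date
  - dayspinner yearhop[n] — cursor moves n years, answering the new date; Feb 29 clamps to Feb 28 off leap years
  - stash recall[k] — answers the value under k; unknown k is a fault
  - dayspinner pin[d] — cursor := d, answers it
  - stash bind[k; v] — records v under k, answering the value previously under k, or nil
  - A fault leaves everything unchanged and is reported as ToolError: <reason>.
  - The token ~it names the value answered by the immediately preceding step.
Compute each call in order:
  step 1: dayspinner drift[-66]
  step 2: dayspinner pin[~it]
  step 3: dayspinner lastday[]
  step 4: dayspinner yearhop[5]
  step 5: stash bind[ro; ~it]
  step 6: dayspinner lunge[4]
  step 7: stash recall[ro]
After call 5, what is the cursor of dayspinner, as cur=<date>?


Answer: cur=2001-05-31

Derivation:
==> dayspinner drift(n: -66)
<== 1996-05-11
==> dayspinner pin(d: ~it)
<== 1996-05-11
==> dayspinner lastday()
<== 1996-05-31
==> dayspinner yearhop(n: 5)
<== 2001-05-31
==> stash bind(k: ro, v: ~it)
<== nil
==> dayspinner lunge(n: 4)
<== 2001-09-30
==> stash recall(k: ro)
<== 2001-05-31


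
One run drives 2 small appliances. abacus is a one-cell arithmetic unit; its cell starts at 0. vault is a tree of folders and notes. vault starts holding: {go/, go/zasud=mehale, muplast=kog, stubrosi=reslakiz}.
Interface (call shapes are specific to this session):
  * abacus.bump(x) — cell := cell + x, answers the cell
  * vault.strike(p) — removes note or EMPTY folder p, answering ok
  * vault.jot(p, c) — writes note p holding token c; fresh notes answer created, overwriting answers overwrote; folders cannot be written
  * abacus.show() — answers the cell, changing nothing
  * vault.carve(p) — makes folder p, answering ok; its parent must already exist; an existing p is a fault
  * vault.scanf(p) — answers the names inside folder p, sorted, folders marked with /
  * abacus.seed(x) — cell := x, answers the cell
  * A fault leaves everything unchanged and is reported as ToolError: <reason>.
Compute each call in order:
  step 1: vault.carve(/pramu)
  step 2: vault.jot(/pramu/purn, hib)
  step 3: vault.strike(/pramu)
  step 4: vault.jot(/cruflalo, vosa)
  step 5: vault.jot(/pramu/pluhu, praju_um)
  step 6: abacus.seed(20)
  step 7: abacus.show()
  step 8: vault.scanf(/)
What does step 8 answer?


Answer: [cruflalo, go/, muplast, pramu/, stubrosi]

Derivation:
% 1. vault.carve(p: /pramu) => ok
% 2. vault.jot(p: /pramu/purn, c: hib) => created
% 3. vault.strike(p: /pramu) => ToolError: not empty
% 4. vault.jot(p: /cruflalo, c: vosa) => created
% 5. vault.jot(p: /pramu/pluhu, c: praju_um) => created
% 6. abacus.seed(x: 20) => 20
% 7. abacus.show() => 20
% 8. vault.scanf(p: /) => [cruflalo, go/, muplast, pramu/, stubrosi]


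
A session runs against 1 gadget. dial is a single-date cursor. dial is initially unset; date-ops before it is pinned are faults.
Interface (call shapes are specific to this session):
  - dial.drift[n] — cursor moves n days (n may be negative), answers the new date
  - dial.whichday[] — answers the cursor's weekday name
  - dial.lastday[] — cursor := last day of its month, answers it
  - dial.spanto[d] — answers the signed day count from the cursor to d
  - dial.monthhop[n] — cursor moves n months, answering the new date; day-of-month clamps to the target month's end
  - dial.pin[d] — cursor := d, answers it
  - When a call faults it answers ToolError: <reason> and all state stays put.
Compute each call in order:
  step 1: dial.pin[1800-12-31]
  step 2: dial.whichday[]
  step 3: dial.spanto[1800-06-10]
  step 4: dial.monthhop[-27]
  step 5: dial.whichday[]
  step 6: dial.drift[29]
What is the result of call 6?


Answer: 1798-10-29

Derivation:
>>> dial.pin d='1800-12-31'
  1800-12-31
>>> dial.whichday
  Wednesday
>>> dial.spanto d='1800-06-10'
  -204
>>> dial.monthhop n='-27'
  1798-09-30
>>> dial.whichday
  Sunday
>>> dial.drift n='29'
  1798-10-29


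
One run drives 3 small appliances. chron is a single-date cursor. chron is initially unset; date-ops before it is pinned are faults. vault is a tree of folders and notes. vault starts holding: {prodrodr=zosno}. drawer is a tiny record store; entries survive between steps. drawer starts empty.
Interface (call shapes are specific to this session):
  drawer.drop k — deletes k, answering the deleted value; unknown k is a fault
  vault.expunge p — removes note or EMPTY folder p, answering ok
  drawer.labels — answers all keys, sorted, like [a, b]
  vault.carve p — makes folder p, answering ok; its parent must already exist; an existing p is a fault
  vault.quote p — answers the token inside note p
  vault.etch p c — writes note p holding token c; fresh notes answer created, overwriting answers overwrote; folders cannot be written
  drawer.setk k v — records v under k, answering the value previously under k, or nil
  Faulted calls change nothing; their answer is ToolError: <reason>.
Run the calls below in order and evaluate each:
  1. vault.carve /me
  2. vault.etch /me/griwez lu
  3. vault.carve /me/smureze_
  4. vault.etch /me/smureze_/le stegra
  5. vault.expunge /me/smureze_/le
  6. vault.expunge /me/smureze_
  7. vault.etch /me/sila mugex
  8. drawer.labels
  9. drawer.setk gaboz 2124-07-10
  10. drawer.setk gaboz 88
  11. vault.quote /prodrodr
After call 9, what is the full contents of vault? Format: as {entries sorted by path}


Answer: {me/, me/griwez=lu, me/sila=mugex, prodrodr=zosno}

Derivation:
% carve(p=/me) : ok
% etch(p=/me/griwez, c=lu) : created
% carve(p=/me/smureze_) : ok
% etch(p=/me/smureze_/le, c=stegra) : created
% expunge(p=/me/smureze_/le) : ok
% expunge(p=/me/smureze_) : ok
% etch(p=/me/sila, c=mugex) : created
% labels() : []
% setk(k=gaboz, v=2124-07-10) : nil
% setk(k=gaboz, v=88) : 2124-07-10
% quote(p=/prodrodr) : zosno


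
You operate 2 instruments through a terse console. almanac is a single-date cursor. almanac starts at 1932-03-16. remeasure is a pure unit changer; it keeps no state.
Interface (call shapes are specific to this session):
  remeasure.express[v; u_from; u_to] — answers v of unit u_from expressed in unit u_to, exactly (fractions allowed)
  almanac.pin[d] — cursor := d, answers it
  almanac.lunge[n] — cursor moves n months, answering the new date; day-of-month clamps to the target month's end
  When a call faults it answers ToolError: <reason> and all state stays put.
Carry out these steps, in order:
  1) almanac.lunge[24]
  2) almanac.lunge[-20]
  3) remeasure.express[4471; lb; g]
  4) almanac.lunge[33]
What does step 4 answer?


Answer: 1935-04-16

Derivation:
Act: almanac.lunge[24]
Obs: 1934-03-16
Act: almanac.lunge[-20]
Obs: 1932-07-16
Act: remeasure.express[4471; lb; g]
Obs: 202801148627/100000
Act: almanac.lunge[33]
Obs: 1935-04-16


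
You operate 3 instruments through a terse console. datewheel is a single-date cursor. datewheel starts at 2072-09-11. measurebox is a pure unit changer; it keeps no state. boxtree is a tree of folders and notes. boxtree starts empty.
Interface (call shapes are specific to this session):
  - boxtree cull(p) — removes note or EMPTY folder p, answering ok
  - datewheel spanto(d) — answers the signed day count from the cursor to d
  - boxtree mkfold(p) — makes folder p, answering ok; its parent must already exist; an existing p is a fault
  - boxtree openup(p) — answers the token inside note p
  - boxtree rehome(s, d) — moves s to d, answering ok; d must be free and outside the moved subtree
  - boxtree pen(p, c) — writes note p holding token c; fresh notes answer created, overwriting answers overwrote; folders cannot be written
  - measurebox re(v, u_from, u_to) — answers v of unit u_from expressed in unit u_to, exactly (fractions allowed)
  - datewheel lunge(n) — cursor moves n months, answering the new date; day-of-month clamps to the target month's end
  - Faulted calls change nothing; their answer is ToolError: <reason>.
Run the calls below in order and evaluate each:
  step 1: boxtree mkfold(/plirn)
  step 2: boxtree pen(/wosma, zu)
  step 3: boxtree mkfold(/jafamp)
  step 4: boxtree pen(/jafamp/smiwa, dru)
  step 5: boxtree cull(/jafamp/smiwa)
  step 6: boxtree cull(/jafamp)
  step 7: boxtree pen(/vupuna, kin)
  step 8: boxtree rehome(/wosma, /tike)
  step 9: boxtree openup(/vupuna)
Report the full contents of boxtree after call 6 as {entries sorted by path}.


Answer: {plirn/, wosma=zu}

Derivation:
>> boxtree mkfold(p='/plirn')
<< ok
>> boxtree pen(p='/wosma', c='zu')
<< created
>> boxtree mkfold(p='/jafamp')
<< ok
>> boxtree pen(p='/jafamp/smiwa', c='dru')
<< created
>> boxtree cull(p='/jafamp/smiwa')
<< ok
>> boxtree cull(p='/jafamp')
<< ok
>> boxtree pen(p='/vupuna', c='kin')
<< created
>> boxtree rehome(s='/wosma', d='/tike')
<< ok
>> boxtree openup(p='/vupuna')
<< kin


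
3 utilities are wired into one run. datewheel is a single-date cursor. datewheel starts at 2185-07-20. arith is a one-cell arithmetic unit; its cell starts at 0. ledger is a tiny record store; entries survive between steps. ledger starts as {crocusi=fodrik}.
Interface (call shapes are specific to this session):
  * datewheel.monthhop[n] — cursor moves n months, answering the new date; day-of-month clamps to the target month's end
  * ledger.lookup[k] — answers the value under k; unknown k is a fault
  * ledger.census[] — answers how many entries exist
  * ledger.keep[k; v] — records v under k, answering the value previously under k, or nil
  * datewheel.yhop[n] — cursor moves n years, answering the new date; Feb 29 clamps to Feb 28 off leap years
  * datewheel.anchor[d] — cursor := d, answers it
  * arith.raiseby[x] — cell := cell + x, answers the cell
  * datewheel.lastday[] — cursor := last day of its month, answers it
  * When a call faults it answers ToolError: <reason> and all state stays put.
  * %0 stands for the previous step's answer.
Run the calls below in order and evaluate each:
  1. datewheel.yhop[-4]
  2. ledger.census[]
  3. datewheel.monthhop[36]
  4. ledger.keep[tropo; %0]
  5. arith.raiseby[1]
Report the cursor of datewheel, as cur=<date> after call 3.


>> datewheel.yhop(n→-4)
<< 2181-07-20
>> ledger.census()
<< 1
>> datewheel.monthhop(n→36)
<< 2184-07-20
>> ledger.keep(k→tropo, v→%0)
<< nil
>> arith.raiseby(x→1)
<< 1

Answer: cur=2184-07-20


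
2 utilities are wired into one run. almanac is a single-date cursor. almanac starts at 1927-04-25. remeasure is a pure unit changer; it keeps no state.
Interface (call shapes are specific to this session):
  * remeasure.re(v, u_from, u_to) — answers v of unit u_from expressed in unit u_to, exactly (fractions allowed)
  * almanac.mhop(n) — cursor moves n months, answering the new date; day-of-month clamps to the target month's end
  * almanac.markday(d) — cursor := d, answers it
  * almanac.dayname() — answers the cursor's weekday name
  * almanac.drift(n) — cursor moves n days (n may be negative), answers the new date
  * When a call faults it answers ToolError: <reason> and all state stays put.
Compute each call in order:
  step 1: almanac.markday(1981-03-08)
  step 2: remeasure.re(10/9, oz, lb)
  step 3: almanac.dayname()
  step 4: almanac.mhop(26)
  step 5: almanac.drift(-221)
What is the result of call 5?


Do: almanac.markday[d='1981-03-08']
See: 1981-03-08
Do: remeasure.re[v='10/9'; u_from='oz'; u_to='lb']
See: 5/72
Do: almanac.dayname[]
See: Sunday
Do: almanac.mhop[n='26']
See: 1983-05-08
Do: almanac.drift[n='-221']
See: 1982-09-29

Answer: 1982-09-29


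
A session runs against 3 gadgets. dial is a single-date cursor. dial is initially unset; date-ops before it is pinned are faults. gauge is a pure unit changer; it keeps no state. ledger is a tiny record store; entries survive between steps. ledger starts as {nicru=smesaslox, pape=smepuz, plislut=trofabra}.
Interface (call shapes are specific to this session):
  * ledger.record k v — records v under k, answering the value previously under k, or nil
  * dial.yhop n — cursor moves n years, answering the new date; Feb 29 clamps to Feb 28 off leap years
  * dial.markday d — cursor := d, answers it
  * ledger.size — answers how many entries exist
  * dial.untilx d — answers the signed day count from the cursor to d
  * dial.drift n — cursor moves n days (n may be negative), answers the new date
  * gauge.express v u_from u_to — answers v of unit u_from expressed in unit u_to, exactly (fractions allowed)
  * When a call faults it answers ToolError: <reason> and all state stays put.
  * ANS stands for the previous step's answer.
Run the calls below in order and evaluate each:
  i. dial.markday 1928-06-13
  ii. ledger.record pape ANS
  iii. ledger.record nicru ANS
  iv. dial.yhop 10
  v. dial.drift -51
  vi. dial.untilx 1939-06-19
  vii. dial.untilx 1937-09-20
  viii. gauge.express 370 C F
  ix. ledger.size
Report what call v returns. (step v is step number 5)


Using dial.markday on d=1928-06-13, giving 1928-06-13.
Then ledger.record on k=pape, v=ANS, and get smepuz.
Now I run ledger.record on k=nicru, v=ANS, and see smesaslox.
I invoke dial.yhop on n=10, and see 1938-06-13.
I run dial.drift on n=-51, — result: 1938-04-23.
Next I call dial.untilx on d=1939-06-19, and get 422.
I use dial.untilx on d=1937-09-20: -215.
Using gauge.express on v=370, u_from=C, u_to=F, which returns 698.
Calling ledger.size, and get 3.

Answer: 1938-04-23


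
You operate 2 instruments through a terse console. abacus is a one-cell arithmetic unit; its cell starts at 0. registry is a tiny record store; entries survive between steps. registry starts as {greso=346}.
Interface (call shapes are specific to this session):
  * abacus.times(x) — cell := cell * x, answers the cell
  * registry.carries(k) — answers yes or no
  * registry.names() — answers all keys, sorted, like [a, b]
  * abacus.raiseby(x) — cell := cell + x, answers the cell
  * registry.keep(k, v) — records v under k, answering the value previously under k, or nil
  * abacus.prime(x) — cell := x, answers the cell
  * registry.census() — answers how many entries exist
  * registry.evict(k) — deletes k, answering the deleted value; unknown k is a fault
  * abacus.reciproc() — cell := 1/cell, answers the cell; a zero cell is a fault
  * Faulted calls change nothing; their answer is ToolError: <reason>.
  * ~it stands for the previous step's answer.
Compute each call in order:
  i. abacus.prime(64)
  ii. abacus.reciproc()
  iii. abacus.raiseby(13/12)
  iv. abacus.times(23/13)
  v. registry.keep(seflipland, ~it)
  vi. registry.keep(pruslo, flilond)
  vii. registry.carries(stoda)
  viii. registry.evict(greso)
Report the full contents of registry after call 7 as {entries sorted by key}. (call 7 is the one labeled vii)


Answer: {greso=346, pruslo=flilond, seflipland=4853/2496}

Derivation:
Do: abacus.prime[x='64']
See: 64
Do: abacus.reciproc[]
See: 1/64
Do: abacus.raiseby[x='13/12']
See: 211/192
Do: abacus.times[x='23/13']
See: 4853/2496
Do: registry.keep[k='seflipland'; v='~it']
See: nil
Do: registry.keep[k='pruslo'; v='flilond']
See: nil
Do: registry.carries[k='stoda']
See: no
Do: registry.evict[k='greso']
See: 346


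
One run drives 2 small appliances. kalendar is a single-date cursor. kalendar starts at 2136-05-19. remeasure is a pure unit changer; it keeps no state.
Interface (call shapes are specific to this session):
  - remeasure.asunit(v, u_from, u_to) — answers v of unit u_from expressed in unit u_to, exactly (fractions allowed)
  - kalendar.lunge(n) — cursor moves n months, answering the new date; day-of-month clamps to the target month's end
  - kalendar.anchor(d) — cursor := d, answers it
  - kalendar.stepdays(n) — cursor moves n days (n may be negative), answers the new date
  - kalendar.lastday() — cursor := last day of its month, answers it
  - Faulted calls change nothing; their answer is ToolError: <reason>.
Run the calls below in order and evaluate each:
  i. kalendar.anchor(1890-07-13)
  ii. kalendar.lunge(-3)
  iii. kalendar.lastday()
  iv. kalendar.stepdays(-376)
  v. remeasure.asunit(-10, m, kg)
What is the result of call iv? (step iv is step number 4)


-> kalendar.anchor(1890-07-13)
<- 1890-07-13
-> kalendar.lunge(-3)
<- 1890-04-13
-> kalendar.lastday()
<- 1890-04-30
-> kalendar.stepdays(-376)
<- 1889-04-19
-> remeasure.asunit(-10, m, kg)
<- ToolError: incompatible units

Answer: 1889-04-19


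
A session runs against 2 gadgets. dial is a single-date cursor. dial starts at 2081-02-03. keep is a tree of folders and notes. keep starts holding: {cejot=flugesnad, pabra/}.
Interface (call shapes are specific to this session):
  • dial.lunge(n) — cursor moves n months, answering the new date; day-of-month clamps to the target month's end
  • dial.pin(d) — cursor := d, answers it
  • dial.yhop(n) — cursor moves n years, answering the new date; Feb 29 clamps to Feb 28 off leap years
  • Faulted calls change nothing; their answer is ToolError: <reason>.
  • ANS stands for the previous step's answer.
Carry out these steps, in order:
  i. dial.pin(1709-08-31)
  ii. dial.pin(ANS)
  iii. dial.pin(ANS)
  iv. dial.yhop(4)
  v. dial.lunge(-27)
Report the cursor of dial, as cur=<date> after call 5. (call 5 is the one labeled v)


>>> dial.pin d: 1709-08-31
:: 1709-08-31
>>> dial.pin d: ANS
:: 1709-08-31
>>> dial.pin d: ANS
:: 1709-08-31
>>> dial.yhop n: 4
:: 1713-08-31
>>> dial.lunge n: -27
:: 1711-05-31

Answer: cur=1711-05-31


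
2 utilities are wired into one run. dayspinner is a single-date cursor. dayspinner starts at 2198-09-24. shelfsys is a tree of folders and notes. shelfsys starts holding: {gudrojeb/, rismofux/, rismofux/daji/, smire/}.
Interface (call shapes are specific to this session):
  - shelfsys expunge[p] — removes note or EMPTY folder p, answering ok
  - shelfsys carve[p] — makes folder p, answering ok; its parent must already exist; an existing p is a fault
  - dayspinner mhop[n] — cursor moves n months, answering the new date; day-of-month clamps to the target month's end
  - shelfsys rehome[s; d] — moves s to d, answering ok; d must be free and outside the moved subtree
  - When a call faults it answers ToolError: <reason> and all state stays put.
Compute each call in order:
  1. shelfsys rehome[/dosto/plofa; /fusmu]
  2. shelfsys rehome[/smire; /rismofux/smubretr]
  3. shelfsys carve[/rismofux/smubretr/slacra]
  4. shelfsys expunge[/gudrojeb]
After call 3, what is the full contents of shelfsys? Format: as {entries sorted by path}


CALL shelfsys rehome[s: /dosto/plofa; d: /fusmu]
RET  ToolError: not found
CALL shelfsys rehome[s: /smire; d: /rismofux/smubretr]
RET  ok
CALL shelfsys carve[p: /rismofux/smubretr/slacra]
RET  ok
CALL shelfsys expunge[p: /gudrojeb]
RET  ok

Answer: {gudrojeb/, rismofux/, rismofux/daji/, rismofux/smubretr/, rismofux/smubretr/slacra/}


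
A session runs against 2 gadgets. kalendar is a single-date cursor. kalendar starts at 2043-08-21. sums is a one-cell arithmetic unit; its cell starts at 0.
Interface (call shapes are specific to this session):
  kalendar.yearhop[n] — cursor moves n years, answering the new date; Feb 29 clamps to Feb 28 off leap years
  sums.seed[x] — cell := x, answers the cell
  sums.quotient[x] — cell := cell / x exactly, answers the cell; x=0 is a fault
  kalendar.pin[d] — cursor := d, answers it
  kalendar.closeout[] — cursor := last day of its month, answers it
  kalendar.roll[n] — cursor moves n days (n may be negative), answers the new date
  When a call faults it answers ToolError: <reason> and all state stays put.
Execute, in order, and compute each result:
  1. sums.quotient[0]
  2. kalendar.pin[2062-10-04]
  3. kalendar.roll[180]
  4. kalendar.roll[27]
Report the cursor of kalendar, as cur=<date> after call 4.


==> quotient(x=0)
<== ToolError: division by zero
==> pin(d=2062-10-04)
<== 2062-10-04
==> roll(n=180)
<== 2063-04-02
==> roll(n=27)
<== 2063-04-29

Answer: cur=2063-04-29


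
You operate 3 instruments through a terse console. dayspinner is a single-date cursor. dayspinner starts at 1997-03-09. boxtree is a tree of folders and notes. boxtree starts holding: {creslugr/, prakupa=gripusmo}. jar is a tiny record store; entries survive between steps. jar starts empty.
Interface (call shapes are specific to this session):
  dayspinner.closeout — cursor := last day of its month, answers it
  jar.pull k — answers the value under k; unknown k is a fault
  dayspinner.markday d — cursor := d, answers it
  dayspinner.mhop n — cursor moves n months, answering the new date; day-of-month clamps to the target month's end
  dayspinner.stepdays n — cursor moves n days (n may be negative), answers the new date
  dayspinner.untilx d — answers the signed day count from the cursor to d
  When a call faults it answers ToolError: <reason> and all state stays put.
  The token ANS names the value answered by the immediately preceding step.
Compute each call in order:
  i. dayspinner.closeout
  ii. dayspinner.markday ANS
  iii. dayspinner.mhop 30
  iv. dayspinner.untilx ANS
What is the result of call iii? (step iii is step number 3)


# 1. closeout() == 1997-03-31
# 2. markday(d='ANS') == 1997-03-31
# 3. mhop(n='30') == 1999-09-30
# 4. untilx(d='ANS') == 0

Answer: 1999-09-30


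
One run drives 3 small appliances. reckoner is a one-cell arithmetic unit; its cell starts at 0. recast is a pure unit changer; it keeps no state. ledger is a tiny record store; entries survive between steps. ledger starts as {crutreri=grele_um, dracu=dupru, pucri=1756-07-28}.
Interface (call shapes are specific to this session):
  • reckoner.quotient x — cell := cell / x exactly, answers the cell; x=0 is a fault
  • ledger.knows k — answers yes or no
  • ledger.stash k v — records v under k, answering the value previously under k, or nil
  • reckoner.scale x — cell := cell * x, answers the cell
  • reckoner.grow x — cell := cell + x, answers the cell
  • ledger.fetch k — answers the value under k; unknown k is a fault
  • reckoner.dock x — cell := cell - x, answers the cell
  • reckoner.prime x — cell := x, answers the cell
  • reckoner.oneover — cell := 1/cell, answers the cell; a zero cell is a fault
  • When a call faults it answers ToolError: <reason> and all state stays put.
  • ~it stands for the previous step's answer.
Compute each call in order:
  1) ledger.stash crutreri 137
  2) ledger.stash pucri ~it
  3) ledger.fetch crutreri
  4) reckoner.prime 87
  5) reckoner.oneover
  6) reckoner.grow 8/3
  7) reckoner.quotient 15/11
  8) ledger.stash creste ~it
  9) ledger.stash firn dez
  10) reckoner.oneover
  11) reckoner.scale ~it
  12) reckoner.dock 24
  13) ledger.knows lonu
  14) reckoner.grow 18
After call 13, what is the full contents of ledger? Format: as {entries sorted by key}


-- 1. ledger.stash(k: crutreri, v: 137) : grele_um
-- 2. ledger.stash(k: pucri, v: ~it) : 1756-07-28
-- 3. ledger.fetch(k: crutreri) : 137
-- 4. reckoner.prime(x: 87) : 87
-- 5. reckoner.oneover() : 1/87
-- 6. reckoner.grow(x: 8/3) : 233/87
-- 7. reckoner.quotient(x: 15/11) : 2563/1305
-- 8. ledger.stash(k: creste, v: ~it) : nil
-- 9. ledger.stash(k: firn, v: dez) : nil
-- 10. reckoner.oneover() : 1305/2563
-- 11. reckoner.scale(x: ~it) : 1703025/6568969
-- 12. reckoner.dock(x: 24) : -155952231/6568969
-- 13. ledger.knows(k: lonu) : no
-- 14. reckoner.grow(x: 18) : -37710789/6568969

Answer: {creste=2563/1305, crutreri=137, dracu=dupru, firn=dez, pucri=grele_um}


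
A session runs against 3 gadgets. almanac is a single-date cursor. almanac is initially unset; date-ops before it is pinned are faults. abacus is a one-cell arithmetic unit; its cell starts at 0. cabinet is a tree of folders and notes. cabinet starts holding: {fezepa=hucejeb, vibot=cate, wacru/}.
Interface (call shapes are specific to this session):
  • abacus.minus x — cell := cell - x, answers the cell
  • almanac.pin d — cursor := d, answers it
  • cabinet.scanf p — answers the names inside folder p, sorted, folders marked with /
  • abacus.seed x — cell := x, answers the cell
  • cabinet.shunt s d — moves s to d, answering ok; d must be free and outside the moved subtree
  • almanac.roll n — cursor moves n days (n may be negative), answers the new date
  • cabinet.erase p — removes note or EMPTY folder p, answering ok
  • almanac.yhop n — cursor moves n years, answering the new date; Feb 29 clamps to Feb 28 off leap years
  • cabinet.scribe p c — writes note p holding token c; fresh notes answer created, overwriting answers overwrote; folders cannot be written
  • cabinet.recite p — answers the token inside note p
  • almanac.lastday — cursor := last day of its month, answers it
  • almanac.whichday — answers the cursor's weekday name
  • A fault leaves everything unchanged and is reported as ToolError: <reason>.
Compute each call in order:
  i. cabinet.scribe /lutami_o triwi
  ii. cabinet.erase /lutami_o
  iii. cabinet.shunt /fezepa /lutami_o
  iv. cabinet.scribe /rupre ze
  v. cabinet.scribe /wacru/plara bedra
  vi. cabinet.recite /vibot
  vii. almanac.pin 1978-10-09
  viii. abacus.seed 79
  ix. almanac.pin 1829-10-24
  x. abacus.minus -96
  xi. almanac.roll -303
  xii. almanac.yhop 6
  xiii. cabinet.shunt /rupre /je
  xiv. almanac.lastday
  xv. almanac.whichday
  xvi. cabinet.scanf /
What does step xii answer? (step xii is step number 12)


Answer: 1834-12-25

Derivation:
·→ cabinet.scribe(p='/lutami_o', c='triwi')
·← created
·→ cabinet.erase(p='/lutami_o')
·← ok
·→ cabinet.shunt(s='/fezepa', d='/lutami_o')
·← ok
·→ cabinet.scribe(p='/rupre', c='ze')
·← created
·→ cabinet.scribe(p='/wacru/plara', c='bedra')
·← created
·→ cabinet.recite(p='/vibot')
·← cate
·→ almanac.pin(d='1978-10-09')
·← 1978-10-09
·→ abacus.seed(x='79')
·← 79
·→ almanac.pin(d='1829-10-24')
·← 1829-10-24
·→ abacus.minus(x='-96')
·← 175
·→ almanac.roll(n='-303')
·← 1828-12-25
·→ almanac.yhop(n='6')
·← 1834-12-25
·→ cabinet.shunt(s='/rupre', d='/je')
·← ok
·→ almanac.lastday()
·← 1834-12-31
·→ almanac.whichday()
·← Wednesday
·→ cabinet.scanf(p='/')
·← [je, lutami_o, vibot, wacru/]


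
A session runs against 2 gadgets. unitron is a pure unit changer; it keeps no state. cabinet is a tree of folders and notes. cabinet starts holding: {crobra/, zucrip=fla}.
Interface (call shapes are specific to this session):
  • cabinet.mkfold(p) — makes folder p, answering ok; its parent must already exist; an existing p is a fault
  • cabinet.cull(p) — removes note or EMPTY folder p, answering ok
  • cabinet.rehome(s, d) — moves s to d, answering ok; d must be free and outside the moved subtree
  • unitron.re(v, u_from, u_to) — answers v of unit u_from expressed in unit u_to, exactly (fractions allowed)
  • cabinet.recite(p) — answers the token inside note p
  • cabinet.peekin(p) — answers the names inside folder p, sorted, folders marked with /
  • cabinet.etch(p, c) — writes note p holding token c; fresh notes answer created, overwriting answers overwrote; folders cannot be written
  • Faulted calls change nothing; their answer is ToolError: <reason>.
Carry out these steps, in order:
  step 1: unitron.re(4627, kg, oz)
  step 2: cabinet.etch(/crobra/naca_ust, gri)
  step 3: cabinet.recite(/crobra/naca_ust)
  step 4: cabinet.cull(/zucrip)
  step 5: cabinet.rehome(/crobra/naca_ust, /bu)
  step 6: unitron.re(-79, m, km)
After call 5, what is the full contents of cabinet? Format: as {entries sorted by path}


> unitron.re v='4627' u_from='kg' u_to='oz'
= 1057600000000/6479891
> cabinet.etch p='/crobra/naca_ust' c='gri'
= created
> cabinet.recite p='/crobra/naca_ust'
= gri
> cabinet.cull p='/zucrip'
= ok
> cabinet.rehome s='/crobra/naca_ust' d='/bu'
= ok
> unitron.re v='-79' u_from='m' u_to='km'
= -79/1000

Answer: {bu=gri, crobra/}


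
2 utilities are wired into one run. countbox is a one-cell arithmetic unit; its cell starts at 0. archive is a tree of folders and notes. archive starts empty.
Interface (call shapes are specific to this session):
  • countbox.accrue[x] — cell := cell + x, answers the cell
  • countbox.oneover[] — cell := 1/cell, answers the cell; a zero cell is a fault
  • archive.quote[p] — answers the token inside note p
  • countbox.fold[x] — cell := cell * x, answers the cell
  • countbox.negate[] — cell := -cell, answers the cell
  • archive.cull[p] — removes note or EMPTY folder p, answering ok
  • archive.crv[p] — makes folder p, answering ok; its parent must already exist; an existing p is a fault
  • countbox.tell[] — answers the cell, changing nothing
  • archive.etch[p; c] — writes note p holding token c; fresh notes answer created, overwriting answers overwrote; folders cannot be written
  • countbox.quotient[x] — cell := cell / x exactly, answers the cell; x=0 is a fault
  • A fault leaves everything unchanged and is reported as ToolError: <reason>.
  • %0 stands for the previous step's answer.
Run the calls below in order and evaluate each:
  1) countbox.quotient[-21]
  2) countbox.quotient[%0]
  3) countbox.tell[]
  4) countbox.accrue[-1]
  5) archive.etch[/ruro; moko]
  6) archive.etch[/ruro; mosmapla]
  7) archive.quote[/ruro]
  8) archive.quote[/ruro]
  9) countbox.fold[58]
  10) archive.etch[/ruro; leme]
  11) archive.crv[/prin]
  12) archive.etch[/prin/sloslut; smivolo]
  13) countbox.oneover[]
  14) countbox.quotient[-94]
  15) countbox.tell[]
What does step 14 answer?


% countbox.quotient x: -21
[out] 0
% countbox.quotient x: %0
[out] ToolError: division by zero
% countbox.tell
[out] 0
% countbox.accrue x: -1
[out] -1
% archive.etch p: /ruro c: moko
[out] created
% archive.etch p: /ruro c: mosmapla
[out] overwrote
% archive.quote p: /ruro
[out] mosmapla
% archive.quote p: /ruro
[out] mosmapla
% countbox.fold x: 58
[out] -58
% archive.etch p: /ruro c: leme
[out] overwrote
% archive.crv p: /prin
[out] ok
% archive.etch p: /prin/sloslut c: smivolo
[out] created
% countbox.oneover
[out] -1/58
% countbox.quotient x: -94
[out] 1/5452
% countbox.tell
[out] 1/5452

Answer: 1/5452
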